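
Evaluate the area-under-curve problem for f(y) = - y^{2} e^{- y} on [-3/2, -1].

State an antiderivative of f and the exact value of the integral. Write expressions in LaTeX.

f has the shape u'v + uv' for u = y^{2} + 2 y + 2 and v = e^{- y} — it is the derivative of the product u*v.
F(y) = \left(y^{2} + 2 y + 2\right) e^{- y} is an antiderivative of f.
Check: d/dy[\left(y^{2} + 2 y + 2\right) e^{- y}] = - y^{2} e^{- y} = f(y).
F(-1) = e; F(-3/2) = \frac{5 e^{\frac{3}{2}}}{4}.
Integral = F(-1) - F(-3/2) = e - \frac{5 e^{\frac{3}{2}}}{4}.

Antiderivative: F(y) = \left(y^{2} + 2 y + 2\right) e^{- y}; value = e - \frac{5 e^{\frac{3}{2}}}{4}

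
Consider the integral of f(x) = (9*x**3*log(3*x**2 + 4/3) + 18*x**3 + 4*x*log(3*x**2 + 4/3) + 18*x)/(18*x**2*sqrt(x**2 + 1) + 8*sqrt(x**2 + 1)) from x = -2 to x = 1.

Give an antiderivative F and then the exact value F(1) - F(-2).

f has the shape u'v + uv' for u = sqrt(x**2 + 1)/2 and v = log(3*x**2 + 4/3) — it is the derivative of the product u*v.
F(x) = sqrt(x**2 + 1)*log(3*x**2 + 4/3)/2 is an antiderivative of f.
Check: d/dx[sqrt(x**2 + 1)*log(3*x**2 + 4/3)/2] = (9*x**3*log(3*x**2 + 4/3) + 18*x**3 + 4*x*log(3*x**2 + 4/3) + 18*x)/(18*x**2*sqrt(x**2 + 1) + 8*sqrt(x**2 + 1)) = f(x).
F(1) = sqrt(2)*log(13/3)/2; F(-2) = sqrt(5)*log(40/3)/2.
Integral = F(1) - F(-2) = -sqrt(5)*log(40/3)/2 + sqrt(2)*log(13/3)/2.

Antiderivative: F(x) = sqrt(x**2 + 1)*log(3*x**2 + 4/3)/2; value = -sqrt(5)*log(40/3)/2 + sqrt(2)*log(13/3)/2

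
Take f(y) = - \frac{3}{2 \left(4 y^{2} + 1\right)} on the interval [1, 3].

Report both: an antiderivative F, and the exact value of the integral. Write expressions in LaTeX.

Antiderivative: F(y) = - \frac{3 \operatorname{atan}{\left(2 y \right)}}{4}; value = - \frac{3 \operatorname{atan}{\left(6 \right)}}{4} + \frac{3 \operatorname{atan}{\left(2 \right)}}{4}

Differentiate the proposed F(y) back; it has to land on f(y) exactly.
F(y) = - \frac{3 \operatorname{atan}{\left(2 y \right)}}{4} is an antiderivative of f.
Check: d/dy[- \frac{3 \operatorname{atan}{\left(2 y \right)}}{4}] = - \frac{3}{8 y^{2} + 2}, which equals f(y).
F(3) = - \frac{3 \operatorname{atan}{\left(6 \right)}}{4}; F(1) = - \frac{3 \operatorname{atan}{\left(2 \right)}}{4}.
Integral = F(3) - F(1) = - \frac{3 \operatorname{atan}{\left(6 \right)}}{4} + \frac{3 \operatorname{atan}{\left(2 \right)}}{4}.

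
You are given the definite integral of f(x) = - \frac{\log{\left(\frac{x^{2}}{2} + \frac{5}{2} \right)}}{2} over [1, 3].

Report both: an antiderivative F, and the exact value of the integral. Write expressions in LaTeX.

A candidate is checked by its d/dx: the result must match f(x).
F(x) = - \frac{x \log{\left(x^{2} + 5 \right)}}{2} + \frac{x \log{\left(2 \right)}}{2} + x - \sqrt{5} \operatorname{atan}{\left(\frac{\sqrt{5} x}{5} \right)} is an antiderivative of f.
Check: d/dx[- \frac{x \log{\left(x^{2} + 5 \right)}}{2} + \frac{x \log{\left(2 \right)}}{2} + x - \sqrt{5} \operatorname{atan}{\left(\frac{\sqrt{5} x}{5} \right)}] = - \frac{\log{\left(x^{2} + 5 \right)}}{2} + \frac{\log{\left(2 \right)}}{2}, which equals f(x).
F(3) = - \frac{3 \log{\left(14 \right)}}{2} - \sqrt{5} \operatorname{atan}{\left(\frac{3 \sqrt{5}}{5} \right)} + \frac{3 \log{\left(2 \right)}}{2} + 3; F(1) = - \sqrt{5} \operatorname{atan}{\left(\frac{\sqrt{5}}{5} \right)} - \frac{\log{\left(6 \right)}}{2} + \frac{\log{\left(2 \right)}}{2} + 1.
Integral = F(3) - F(1) = - \frac{3 \log{\left(7 \right)}}{2} - \sqrt{5} \operatorname{atan}{\left(\frac{3 \sqrt{5}}{5} \right)} + \frac{\log{\left(3 \right)}}{2} + \sqrt{5} \operatorname{atan}{\left(\frac{\sqrt{5}}{5} \right)} + 2.

Antiderivative: F(x) = - \frac{x \log{\left(x^{2} + 5 \right)}}{2} + \frac{x \log{\left(2 \right)}}{2} + x - \sqrt{5} \operatorname{atan}{\left(\frac{\sqrt{5} x}{5} \right)}; value = - \frac{3 \log{\left(7 \right)}}{2} - \sqrt{5} \operatorname{atan}{\left(\frac{3 \sqrt{5}}{5} \right)} + \frac{\log{\left(3 \right)}}{2} + \sqrt{5} \operatorname{atan}{\left(\frac{\sqrt{5}}{5} \right)} + 2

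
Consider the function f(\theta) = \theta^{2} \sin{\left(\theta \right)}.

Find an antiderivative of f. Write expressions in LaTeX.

An antiderivative is F(\theta) = - \theta^{2} \cos{\left(\theta \right)} + 2 \theta \sin{\left(\theta \right)} + 2 \cos{\left(\theta \right)}.

For F(\theta) to be correct the identity F'(\theta) - f(\theta) = 0 must hold.
Check: d/d\theta[- \theta^{2} \cos{\left(\theta \right)} + 2 \theta \sin{\left(\theta \right)} + 2 \cos{\left(\theta \right)}] = \theta^{2} \sin{\left(\theta \right)} = f(\theta).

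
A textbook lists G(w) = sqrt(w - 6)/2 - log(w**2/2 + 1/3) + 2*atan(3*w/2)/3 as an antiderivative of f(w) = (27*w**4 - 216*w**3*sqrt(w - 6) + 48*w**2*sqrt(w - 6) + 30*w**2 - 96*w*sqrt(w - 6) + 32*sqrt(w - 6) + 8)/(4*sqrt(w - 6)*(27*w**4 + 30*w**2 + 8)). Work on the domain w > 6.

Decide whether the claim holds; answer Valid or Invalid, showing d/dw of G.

Valid - differentiating G returns exactly f.

d/dw[G] = (27*w**4 - 216*w**3*sqrt(w - 6) + 48*w**2*sqrt(w - 6) + 30*w**2 - 96*w*sqrt(w - 6) + 32*sqrt(w - 6) + 8)/(108*w**4*sqrt(w - 6) + 120*w**2*sqrt(w - 6) + 32*sqrt(w - 6))
This equals f(w) exactly, so the claim holds.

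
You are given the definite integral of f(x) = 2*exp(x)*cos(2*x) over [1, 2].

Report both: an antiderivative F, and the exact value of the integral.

Antiderivative: F(x) = 2*(2*sin(2*x) + cos(2*x))*exp(x)/5; value = 4*exp(2)*sin(4)/5 - 4*exp(1)*sin(2)/5 + 2*exp(2)*cos(4)/5 - 2*exp(1)*cos(2)/5

Since d/dx undoes antidifferentiation here, F'(x) = f(x) is required of F(x).
F(x) = 2*(2*sin(2*x) + cos(2*x))*exp(x)/5 is an antiderivative of f.
Check: d/dx[2*(2*sin(2*x) + cos(2*x))*exp(x)/5] = 2*exp(x)*cos(2*x) = f(x).
F(2) = 4*exp(2)*sin(4)/5 + 2*exp(2)*cos(4)/5; F(1) = 2*exp(1)*cos(2)/5 + 4*exp(1)*sin(2)/5.
Integral = F(2) - F(1) = 4*exp(2)*sin(4)/5 - 4*exp(1)*sin(2)/5 + 2*exp(2)*cos(4)/5 - 2*exp(1)*cos(2)/5.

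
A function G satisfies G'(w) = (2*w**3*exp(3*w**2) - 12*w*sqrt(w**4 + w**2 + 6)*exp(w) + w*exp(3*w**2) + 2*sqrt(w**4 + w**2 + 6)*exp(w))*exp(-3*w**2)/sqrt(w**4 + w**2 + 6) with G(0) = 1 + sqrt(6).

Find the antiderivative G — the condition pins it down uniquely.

G(w) = sqrt(w**4 + w**2 + 6) + 2*exp(w)*exp(-3*w**2) - 1

Since d/dw undoes antidifferentiation here, G(w) must give back the stated G'(w).
A general antiderivative is sqrt(w**4 + w**2 + 6) + 2*exp(-3*w**2 + w) + C.
The condition gives C = 1 + sqrt(6) - (2 + sqrt(6)) = -1.
So G(w) = sqrt(w**4 + w**2 + 6) + 2*exp(w)*exp(-3*w**2) - 1.
Check: d/dw[sqrt(w**4 + w**2 + 6) + 2*exp(w)*exp(-3*w**2) - 1] = (2*w**3*exp(3*w**2) - 12*w*sqrt(w**4 + w**2 + 6)*exp(w) + w*exp(3*w**2) + 2*sqrt(w**4 + w**2 + 6)*exp(w))*exp(-3*w**2)/sqrt(w**4 + w**2 + 6) = G'(w).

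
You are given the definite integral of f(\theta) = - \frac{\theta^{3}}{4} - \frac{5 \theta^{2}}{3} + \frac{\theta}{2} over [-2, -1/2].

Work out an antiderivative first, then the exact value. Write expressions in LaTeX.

The integrand splits into summands that can be handled one at a time.
F(\theta) = - \frac{\theta^{4}}{16} - \frac{5 \theta^{3}}{9} + \frac{\theta^{2}}{4} is an antiderivative of f.
Check: d/d\theta[- \frac{\theta^{4}}{16} - \frac{5 \theta^{3}}{9} + \frac{\theta^{2}}{4}] = - \frac{\theta^{3}}{4} - \frac{5 \theta^{2}}{3} + \frac{\theta}{2} = f(\theta).
F(-1/2) = \frac{295}{2304}; F(-2) = \frac{40}{9}.
Integral = F(-1/2) - F(-2) = - \frac{1105}{256}.

Antiderivative: F(\theta) = - \frac{\theta^{4}}{16} - \frac{5 \theta^{3}}{9} + \frac{\theta^{2}}{4}; value = - \frac{1105}{256}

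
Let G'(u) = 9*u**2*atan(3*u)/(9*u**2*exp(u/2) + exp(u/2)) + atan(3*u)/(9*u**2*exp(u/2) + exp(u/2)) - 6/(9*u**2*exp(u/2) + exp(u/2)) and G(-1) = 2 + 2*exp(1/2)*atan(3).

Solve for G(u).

G(u) = (2*exp(u/2) - 2*atan(3*u))*exp(-u/2)

G'(u) has the shape v'r + vr' for v = -2*atan(3*u) and r = exp(-u/2) — it is the derivative of the product v*r.
A general antiderivative is -2*exp(-u/2)*atan(3*u) + C.
The condition gives C = 2 + 2*exp(1/2)*atan(3) - (2*exp(1/2)*atan(3)) = 2.
So G(u) = (2*exp(u/2) - 2*atan(3*u))*exp(-u/2).
Check: d/du[(2*exp(u/2) - 2*atan(3*u))*exp(-u/2)] = (9*u**2*atan(3*u) + atan(3*u) - 6)/(9*u**2*exp(u/2) + exp(u/2)), which equals G'(u).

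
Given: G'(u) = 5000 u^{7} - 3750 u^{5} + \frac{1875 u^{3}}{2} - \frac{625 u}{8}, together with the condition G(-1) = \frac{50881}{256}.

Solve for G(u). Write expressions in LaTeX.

G(u) = \frac{160000 u^{8} - 160000 u^{6} + 60000 u^{4} - 10000 u^{2} + 881}{256}

The substitution w = \frac{5}{4} - 5 u^{2} works: G'(u) is exactly (dG/dw)*(dw/du) for that inner function.
A general antiderivative is \left(\frac{5}{4} - 5 u^{2}\right)^{4} + C.
The condition gives C = \frac{50881}{256} - (\frac{50625}{256}) = 1.
So G(u) = \frac{160000 u^{8} - 160000 u^{6} + 60000 u^{4} - 10000 u^{2} + 881}{256}.
Check: d/du[\frac{160000 u^{8} - 160000 u^{6} + 60000 u^{4} - 10000 u^{2} + 881}{256}] = 5000 u^{7} - 3750 u^{5} + \frac{1875 u^{3}}{2} - \frac{625 u}{8} = G'(u).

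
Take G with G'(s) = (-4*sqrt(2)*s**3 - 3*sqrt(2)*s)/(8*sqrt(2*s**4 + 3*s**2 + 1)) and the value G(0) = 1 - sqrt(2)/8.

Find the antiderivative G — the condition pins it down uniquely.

The substitution u = s**4 + 3*s**2/2 + 1/2 works: G'(s) is exactly (dG/du)*(du/ds) for that inner function.
A general antiderivative is -sqrt(s**4 + 3*s**2/2 + 1/2)/4 + C.
The condition gives C = 1 - sqrt(2)/8 - (-sqrt(2)/8) = 1.
So G(s) = sqrt(2)*(-sqrt(2*s**4 + 3*s**2 + 1) + 4*sqrt(2))/8.
Check: d/ds[sqrt(2)*(-sqrt(2*s**4 + 3*s**2 + 1) + 4*sqrt(2))/8] = (-4*sqrt(2)*s**3 - 3*sqrt(2)*s)/(8*sqrt(2*s**4 + 3*s**2 + 1)) = G'(s).

G(s) = sqrt(2)*(-sqrt(2*s**4 + 3*s**2 + 1) + 4*sqrt(2))/8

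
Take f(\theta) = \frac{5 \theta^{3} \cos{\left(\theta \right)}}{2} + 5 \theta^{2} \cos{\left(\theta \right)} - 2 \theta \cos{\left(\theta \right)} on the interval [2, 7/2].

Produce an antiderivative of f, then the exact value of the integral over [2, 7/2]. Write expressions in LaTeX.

Antiderivative: F(\theta) = \frac{5 \theta^{3} \sin{\left(\theta \right)}}{2} + 5 \theta^{2} \sin{\left(\theta \right)} + \frac{15 \theta^{2} \cos{\left(\theta \right)}}{2} - 17 \theta \sin{\left(\theta \right)} + 10 \theta \cos{\left(\theta \right)} - 10 \sin{\left(\theta \right)} - 17 \cos{\left(\theta \right)}; value = \frac{879 \cos{\left(\frac{7}{2} \right)}}{8} + \frac{1583 \sin{\left(\frac{7}{2} \right)}}{16} + 4 \sin{\left(2 \right)} - 33 \cos{\left(2 \right)}

The integrand splits into summands that can be handled one at a time.
F(\theta) = \frac{5 \theta^{3} \sin{\left(\theta \right)}}{2} + 5 \theta^{2} \sin{\left(\theta \right)} + \frac{15 \theta^{2} \cos{\left(\theta \right)}}{2} - 17 \theta \sin{\left(\theta \right)} + 10 \theta \cos{\left(\theta \right)} - 10 \sin{\left(\theta \right)} - 17 \cos{\left(\theta \right)} is an antiderivative of f.
Check: d/d\theta[\frac{5 \theta^{3} \sin{\left(\theta \right)}}{2} + 5 \theta^{2} \sin{\left(\theta \right)} + \frac{15 \theta^{2} \cos{\left(\theta \right)}}{2} - 17 \theta \sin{\left(\theta \right)} + 10 \theta \cos{\left(\theta \right)} - 10 \sin{\left(\theta \right)} - 17 \cos{\left(\theta \right)}] = \frac{5 \theta^{3} \cos{\left(\theta \right)}}{2} + 5 \theta^{2} \cos{\left(\theta \right)} - 2 \theta \cos{\left(\theta \right)} = f(\theta).
F(7/2) = \frac{879 \cos{\left(\frac{7}{2} \right)}}{8} + \frac{1583 \sin{\left(\frac{7}{2} \right)}}{16}; F(2) = 33 \cos{\left(2 \right)} - 4 \sin{\left(2 \right)}.
Integral = F(7/2) - F(2) = \frac{879 \cos{\left(\frac{7}{2} \right)}}{8} + \frac{1583 \sin{\left(\frac{7}{2} \right)}}{16} + 4 \sin{\left(2 \right)} - 33 \cos{\left(2 \right)}.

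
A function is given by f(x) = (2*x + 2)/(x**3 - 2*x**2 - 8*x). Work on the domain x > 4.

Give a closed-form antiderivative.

Factor the denominator (x*(x - 4)*(x + 2)) and decompose: f = -1/(6*(x + 2)) + 5/(12*(x - 4)) - 1/(4*x); each piece integrates to a log, atan, or power term.
Check: d/dx[-log(x)/4 + 5*log(x - 4)/12 - log(x + 2)/6] = (2*x + 2)/(x**3 - 2*x**2 - 8*x) = f(x).

An antiderivative is F(x) = -log(x)/4 + 5*log(x - 4)/12 - log(x + 2)/6.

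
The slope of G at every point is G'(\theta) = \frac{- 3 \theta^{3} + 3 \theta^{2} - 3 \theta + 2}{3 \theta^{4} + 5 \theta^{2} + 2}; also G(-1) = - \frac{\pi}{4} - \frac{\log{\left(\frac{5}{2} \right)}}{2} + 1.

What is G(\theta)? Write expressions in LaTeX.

Differentiate the proposed G(\theta) back; it has to land on the given G'(\theta).
A general antiderivative is - \frac{\log{\left(\frac{3 \theta^{2}}{2} + 1 \right)}}{2} + \operatorname{atan}{\left(\theta \right)} + C.
The condition gives C = - \frac{\pi}{4} - \frac{\log{\left(\frac{5}{2} \right)}}{2} + 1 - (- \frac{\pi}{4} - \frac{\log{\left(\frac{5}{2} \right)}}{2}) = 1.
So G(\theta) = \frac{- \log{\left(\frac{3 \theta^{2}}{2} + 1 \right)} + 2 \operatorname{atan}{\left(\theta \right)} + 2}{2}.
Check: d/d\theta[\frac{- \log{\left(\frac{3 \theta^{2}}{2} + 1 \right)} + 2 \operatorname{atan}{\left(\theta \right)} + 2}{2}] = \frac{- 3 \theta^{3} + 3 \theta^{2} - 3 \theta + 2}{3 \theta^{4} + 5 \theta^{2} + 2} = G'(\theta).

G(\theta) = \frac{- \log{\left(\frac{3 \theta^{2}}{2} + 1 \right)} + 2 \operatorname{atan}{\left(\theta \right)} + 2}{2}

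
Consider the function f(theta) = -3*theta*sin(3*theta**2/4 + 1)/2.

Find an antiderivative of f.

An antiderivative is F(theta) = cos(3*theta**2/4 + 1).

The substitution u = 3*theta**2/4 + 1 works: f is exactly (dF/du)*(du/dtheta) for that inner function.
Check: d/dtheta[cos(3*theta**2/4 + 1)] = -3*theta*sin(3*theta**2/4 + 1)/2 = f(theta).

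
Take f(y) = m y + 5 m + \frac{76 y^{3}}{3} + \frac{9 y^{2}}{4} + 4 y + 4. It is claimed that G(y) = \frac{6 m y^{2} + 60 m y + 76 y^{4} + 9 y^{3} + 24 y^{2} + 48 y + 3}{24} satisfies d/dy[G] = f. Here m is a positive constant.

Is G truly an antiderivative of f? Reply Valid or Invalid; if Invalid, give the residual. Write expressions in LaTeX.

Invalid: d/dy[G] - f = - \frac{m y}{2} - \frac{5 m}{2} - \frac{38 y^{3}}{3} - \frac{9 y^{2}}{8} - 2 y - 2, which is not 0.

d/dy[G] = \frac{m y}{2} + \frac{5 m}{2} + \frac{38 y^{3}}{3} + \frac{9 y^{2}}{8} + 2 y + 2
d/dy[G] - f(y) = - \frac{m y}{2} - \frac{5 m}{2} - \frac{38 y^{3}}{3} - \frac{9 y^{2}}{8} - 2 y - 2 != 0.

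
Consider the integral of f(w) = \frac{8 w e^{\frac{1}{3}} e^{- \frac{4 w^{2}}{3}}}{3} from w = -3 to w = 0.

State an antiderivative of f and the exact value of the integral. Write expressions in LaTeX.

Antiderivative: F(w) = - e^{\frac{1}{3}} e^{- \frac{4 w^{2}}{3}}; value = - e^{\frac{1}{3}} + e^{- \frac{35}{3}}

f matches the chain-rule pattern g'(h)*h' with inner function h(w) = \frac{1}{3} - \frac{4 w^{2}}{3}; substituting u = h(w) collapses the integral.
F(w) = - e^{\frac{1}{3}} e^{- \frac{4 w^{2}}{3}} is an antiderivative of f.
Check: d/dw[- e^{\frac{1}{3}} e^{- \frac{4 w^{2}}{3}}] = \frac{8 w e^{\frac{1}{3}} e^{- \frac{4 w^{2}}{3}}}{3} = f(w).
F(0) = - e^{\frac{1}{3}}; F(-3) = - \frac{1}{e^{\frac{35}{3}}}.
Integral = F(0) - F(-3) = - e^{\frac{1}{3}} + e^{- \frac{35}{3}}.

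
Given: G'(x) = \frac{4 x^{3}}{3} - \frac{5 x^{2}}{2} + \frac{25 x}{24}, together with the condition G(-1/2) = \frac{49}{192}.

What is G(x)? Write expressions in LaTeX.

The substitution u = x^{2} - \frac{5 x}{4} works: G'(x) is exactly (dG/du)*(du/dx) for that inner function.
A general antiderivative is \frac{\left(x^{2} - \frac{5 x}{4}\right)^{2}}{3} + C.
The condition gives C = \frac{49}{192} - (\frac{49}{192}) = 0.
So G(x) = \frac{x^{2} \left(4 x - 5\right)^{2}}{48}.
Check: d/dx[\frac{x^{2} \left(4 x - 5\right)^{2}}{48}] = \frac{4 x^{3}}{3} - \frac{5 x^{2}}{2} + \frac{25 x}{24} = G'(x).

G(x) = \frac{x^{2} \left(4 x - 5\right)^{2}}{48}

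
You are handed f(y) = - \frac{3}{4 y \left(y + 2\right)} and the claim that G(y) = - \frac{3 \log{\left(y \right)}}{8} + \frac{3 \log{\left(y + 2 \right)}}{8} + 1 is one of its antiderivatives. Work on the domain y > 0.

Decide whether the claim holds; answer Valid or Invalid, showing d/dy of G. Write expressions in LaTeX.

d/dy[G] = - \frac{3}{4 y^{2} + 8 y}
This equals f(y) exactly, so the claim holds.

Valid. The derivative of G reproduces f.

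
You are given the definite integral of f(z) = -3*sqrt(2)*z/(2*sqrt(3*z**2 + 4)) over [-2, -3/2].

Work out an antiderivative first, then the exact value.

The substitution u = 3*z**2/2 + 2 works: f is exactly (dF/du)*(du/dz) for that inner function.
F(z) = -sqrt(2)*sqrt(3*z**2 + 4)/2 is an antiderivative of f.
Check: d/dz[-sqrt(2)*sqrt(3*z**2 + 4)/2] = -3*sqrt(2)*z/(2*sqrt(3*z**2 + 4)) = f(z).
F(-3/2) = -sqrt(86)/4; F(-2) = -2*sqrt(2).
Integral = F(-3/2) - F(-2) = -sqrt(86)/4 + 2*sqrt(2).

Antiderivative: F(z) = -sqrt(2)*sqrt(3*z**2 + 4)/2; value = -sqrt(86)/4 + 2*sqrt(2)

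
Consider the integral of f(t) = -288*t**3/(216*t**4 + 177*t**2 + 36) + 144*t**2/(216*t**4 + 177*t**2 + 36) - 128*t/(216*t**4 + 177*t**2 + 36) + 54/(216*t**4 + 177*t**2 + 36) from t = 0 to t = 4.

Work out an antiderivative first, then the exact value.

The integrand splits into summands that can be handled one at a time.
F(t) = -2*log(4*t**2 + 3/2)/3 + atan(3*t/2) is an antiderivative of f.
Check: d/dt[-2*log(4*t**2 + 3/2)/3 + atan(3*t/2)] = (-288*t**3 + 144*t**2 - 128*t + 54)/(216*t**4 + 177*t**2 + 36), which equals f(t).
F(4) = -2*log(131/2)/3 + atan(6); F(0) = -2*log(3/2)/3.
Integral = F(4) - F(0) = -2*log(131/2)/3 + 2*log(3/2)/3 + atan(6).

Antiderivative: F(t) = -2*log(4*t**2 + 3/2)/3 + atan(3*t/2); value = -2*log(131/2)/3 + 2*log(3/2)/3 + atan(6)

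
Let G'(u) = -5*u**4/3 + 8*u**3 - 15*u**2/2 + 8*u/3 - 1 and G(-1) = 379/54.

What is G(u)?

G(u) = -(18*u**5 - 108*u**4 + 135*u**3 - 72*u**2 + 54*u + 8)/54

The integrand splits into summands that can be handled one at a time.
A general antiderivative is -u**5/3 + 5*u**4 - 5*u**3/2 - u - 4*(1/3 - 3*u**2/2)**2/3 + C.
The condition gives C = 379/54 - (379/54) = 0.
So G(u) = -(18*u**5 - 108*u**4 + 135*u**3 - 72*u**2 + 54*u + 8)/54.
Check: d/du[-(18*u**5 - 108*u**4 + 135*u**3 - 72*u**2 + 54*u + 8)/54] = -5*u**4/3 + 8*u**3 - 15*u**2/2 + 8*u/3 - 1 = G'(u).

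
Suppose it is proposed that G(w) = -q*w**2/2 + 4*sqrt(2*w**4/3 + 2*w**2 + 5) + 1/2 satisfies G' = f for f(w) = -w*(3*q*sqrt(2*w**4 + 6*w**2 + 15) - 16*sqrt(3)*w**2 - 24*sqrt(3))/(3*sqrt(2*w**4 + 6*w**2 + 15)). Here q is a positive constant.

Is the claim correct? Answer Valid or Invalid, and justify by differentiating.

d/dw[G] = (-3*q*w*sqrt(2*w**4 + 6*w**2 + 15) + 16*sqrt(3)*w**3 + 24*sqrt(3)*w)/(3*sqrt(2*w**4 + 6*w**2 + 15))
This equals f(w) exactly, so the claim holds.

Valid - differentiating G returns exactly f.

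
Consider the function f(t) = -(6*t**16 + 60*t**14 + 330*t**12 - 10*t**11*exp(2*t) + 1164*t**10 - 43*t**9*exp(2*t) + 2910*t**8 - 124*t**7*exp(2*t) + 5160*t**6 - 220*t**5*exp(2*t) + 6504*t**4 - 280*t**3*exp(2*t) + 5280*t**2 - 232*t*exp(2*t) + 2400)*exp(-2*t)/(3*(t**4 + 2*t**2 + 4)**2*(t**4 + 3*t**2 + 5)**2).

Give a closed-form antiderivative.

An antiderivative is F(t) = exp(-2*t) + 1/(3*t**4/2 + 3*t**2 + 6) - 1/(2*t**4/3 + 2*t**2 + 10/3).

Since d/dt undoes antidifferentiation here, F'(t) = f(t) is required of F(t).
Check: d/dt[exp(-2*t) + 1/(3*t**4/2 + 3*t**2 + 6) - 1/(2*t**4/3 + 2*t**2 + 10/3)] = (-6*t**16 - 60*t**14 - 330*t**12 + 10*t**11*exp(2*t) - 1164*t**10 + 43*t**9*exp(2*t) - 2910*t**8 + 124*t**7*exp(2*t) - 5160*t**6 + 220*t**5*exp(2*t) - 6504*t**4 + 280*t**3*exp(2*t) - 5280*t**2 + 232*t*exp(2*t) - 2400)/(3*t**16*exp(2*t) + 30*t**14*exp(2*t) + 165*t**12*exp(2*t) + 582*t**10*exp(2*t) + 1455*t**8*exp(2*t) + 2580*t**6*exp(2*t) + 3252*t**4*exp(2*t) + 2640*t**2*exp(2*t) + 1200*exp(2*t)), which equals f(t).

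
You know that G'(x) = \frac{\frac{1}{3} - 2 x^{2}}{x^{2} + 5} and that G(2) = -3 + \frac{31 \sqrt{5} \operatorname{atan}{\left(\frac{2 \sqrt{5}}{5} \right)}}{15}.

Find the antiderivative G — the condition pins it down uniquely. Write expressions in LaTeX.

G(x) = - 2 x + \frac{31 \sqrt{5} \operatorname{atan}{\left(\frac{\sqrt{5} x}{5} \right)}}{15} + 1

A candidate passes only if d/dx[G] lands on the given G'(x) exactly.
A general antiderivative is - 2 x + \frac{31 \sqrt{5} \operatorname{atan}{\left(\frac{\sqrt{5} x}{5} \right)}}{15} + C.
The condition gives C = -3 + \frac{31 \sqrt{5} \operatorname{atan}{\left(\frac{2 \sqrt{5}}{5} \right)}}{15} - (-4 + \frac{31 \sqrt{5} \operatorname{atan}{\left(\frac{2 \sqrt{5}}{5} \right)}}{15}) = 1.
So G(x) = - 2 x + \frac{31 \sqrt{5} \operatorname{atan}{\left(\frac{\sqrt{5} x}{5} \right)}}{15} + 1.
Check: d/dx[- 2 x + \frac{31 \sqrt{5} \operatorname{atan}{\left(\frac{\sqrt{5} x}{5} \right)}}{15} + 1] = \frac{1 - 6 x^{2}}{3 x^{2} + 15}, which equals G'(x).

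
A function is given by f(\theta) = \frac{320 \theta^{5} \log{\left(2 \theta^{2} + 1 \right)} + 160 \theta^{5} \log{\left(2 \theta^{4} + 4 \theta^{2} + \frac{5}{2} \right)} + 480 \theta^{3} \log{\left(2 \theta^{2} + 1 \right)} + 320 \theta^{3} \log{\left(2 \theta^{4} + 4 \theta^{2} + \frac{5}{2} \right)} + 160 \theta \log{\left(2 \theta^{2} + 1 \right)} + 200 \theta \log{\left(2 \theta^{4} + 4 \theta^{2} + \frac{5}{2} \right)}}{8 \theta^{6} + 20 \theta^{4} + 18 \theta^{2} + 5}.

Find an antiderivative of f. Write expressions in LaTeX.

Recognize the product-rule pattern: f = u'v + uv' with u = 10 \log{\left(2 \theta^{2} + 1 \right)}, v = \log{\left(2 \theta^{4} + 4 \theta^{2} + \frac{5}{2} \right)}, so integration by parts undoes it.
Check: d/d\theta[10 \log{\left(2 \theta^{2} + 1 \right)} \log{\left(2 \theta^{4} + 4 \theta^{2} + \frac{5}{2} \right)}] = \frac{320 \theta^{5} \log{\left(2 \theta^{2} + 1 \right)} + 160 \theta^{5} \log{\left(2 \theta^{4} + 4 \theta^{2} + \frac{5}{2} \right)} + 480 \theta^{3} \log{\left(2 \theta^{2} + 1 \right)} + 320 \theta^{3} \log{\left(2 \theta^{4} + 4 \theta^{2} + \frac{5}{2} \right)} + 160 \theta \log{\left(2 \theta^{2} + 1 \right)} + 200 \theta \log{\left(2 \theta^{4} + 4 \theta^{2} + \frac{5}{2} \right)}}{8 \theta^{6} + 20 \theta^{4} + 18 \theta^{2} + 5} = f(\theta).

An antiderivative is F(\theta) = 10 \log{\left(2 \theta^{2} + 1 \right)} \log{\left(2 \theta^{4} + 4 \theta^{2} + \frac{5}{2} \right)}.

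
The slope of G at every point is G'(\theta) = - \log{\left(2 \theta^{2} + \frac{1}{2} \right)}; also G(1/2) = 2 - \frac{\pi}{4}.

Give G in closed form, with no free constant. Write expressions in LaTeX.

Differentiate the proposed G(\theta) back; it has to land on the given G'(\theta).
A general antiderivative is - \theta \log{\left(2 \theta^{2} + \frac{1}{2} \right)} + 2 \theta - \operatorname{atan}{\left(2 \theta \right)} + C.
The condition gives C = 2 - \frac{\pi}{4} - (1 - \frac{\pi}{4}) = 1.
So G(\theta) = - \theta \log{\left(2 \theta^{2} + \frac{1}{2} \right)} + 2 \theta - \operatorname{atan}{\left(2 \theta \right)} + 1.
Check: d/d\theta[- \theta \log{\left(2 \theta^{2} + \frac{1}{2} \right)} + 2 \theta - \operatorname{atan}{\left(2 \theta \right)} + 1] = - \log{\left(2 \theta^{2} + \frac{1}{2} \right)} = G'(\theta).

G(\theta) = - \theta \log{\left(2 \theta^{2} + \frac{1}{2} \right)} + 2 \theta - \operatorname{atan}{\left(2 \theta \right)} + 1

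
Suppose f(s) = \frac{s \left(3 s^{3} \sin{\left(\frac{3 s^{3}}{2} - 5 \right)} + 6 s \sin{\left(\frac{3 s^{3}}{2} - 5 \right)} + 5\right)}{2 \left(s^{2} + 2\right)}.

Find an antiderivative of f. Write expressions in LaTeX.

A candidate is checked by its d/ds: the result must match f(s).
Check: d/ds[\frac{15 \log{\left(\frac{s^{2}}{2} + 1 \right)} - 4 \cos{\left(\frac{3 s^{3}}{2} - 5 \right)}}{12}] = \frac{3 s^{4} \sin{\left(\frac{3 s^{3}}{2} - 5 \right)} + 6 s^{2} \sin{\left(\frac{3 s^{3}}{2} - 5 \right)} + 5 s}{2 s^{2} + 4}, which equals f(s).

An antiderivative is F(s) = \frac{15 \log{\left(\frac{s^{2}}{2} + 1 \right)} - 4 \cos{\left(\frac{3 s^{3}}{2} - 5 \right)}}{12}.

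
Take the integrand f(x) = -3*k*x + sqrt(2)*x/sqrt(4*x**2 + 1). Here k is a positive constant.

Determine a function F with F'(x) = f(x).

The integrand splits into summands that can be handled one at a time.
Check: d/dx[-3*k*x**2/2 + sqrt(2*x**2 + 1/2)/2] = (-3*k*x*sqrt(4*x**2 + 1) + sqrt(2)*x)/sqrt(4*x**2 + 1), which equals f(x).

An antiderivative is F(x) = -3*k*x**2/2 + sqrt(2*x**2 + 1/2)/2.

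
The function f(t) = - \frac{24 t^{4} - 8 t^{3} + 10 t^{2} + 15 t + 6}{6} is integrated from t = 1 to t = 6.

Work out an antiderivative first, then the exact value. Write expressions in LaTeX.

Antiderivative: F(t) = - \frac{4 t^{5}}{5} + \frac{t^{4}}{3} - \frac{5 t^{3}}{9} - \frac{5 t^{2}}{4} - t; value = - \frac{214435}{36}

Any candidate F(t) must reproduce f(t) exactly when differentiated.
F(t) = - \frac{4 t^{5}}{5} + \frac{t^{4}}{3} - \frac{5 t^{3}}{9} - \frac{5 t^{2}}{4} - t is an antiderivative of f.
Check: d/dt[- \frac{4 t^{5}}{5} + \frac{t^{4}}{3} - \frac{5 t^{3}}{9} - \frac{5 t^{2}}{4} - t] = - 4 t^{4} + \frac{4 t^{3}}{3} - \frac{5 t^{2}}{3} - \frac{5 t}{2} - 1, which equals f(t).
F(6) = - \frac{29799}{5}; F(1) = - \frac{589}{180}.
Integral = F(6) - F(1) = - \frac{214435}{36}.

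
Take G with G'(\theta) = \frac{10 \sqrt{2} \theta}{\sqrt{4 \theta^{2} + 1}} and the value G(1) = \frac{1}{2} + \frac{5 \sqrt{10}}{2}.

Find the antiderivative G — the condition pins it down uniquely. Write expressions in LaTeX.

G'(\theta) matches the chain-rule pattern g'(h)*h' with inner function h(\theta) = 2 \theta^{2} + \frac{1}{2}; substituting u = h(\theta) collapses the integral.
A general antiderivative is 5 \sqrt{2 \theta^{2} + \frac{1}{2}} + C.
The condition gives C = \frac{1}{2} + \frac{5 \sqrt{10}}{2} - (\frac{5 \sqrt{10}}{2}) = \frac{1}{2}.
So G(\theta) = \frac{\sqrt{2} \left(10 \sqrt{4 \theta^{2} + 1} + \sqrt{2}\right)}{4}.
Check: d/d\theta[\frac{\sqrt{2} \left(10 \sqrt{4 \theta^{2} + 1} + \sqrt{2}\right)}{4}] = \frac{10 \sqrt{2} \theta}{\sqrt{4 \theta^{2} + 1}} = G'(\theta).

G(\theta) = \frac{\sqrt{2} \left(10 \sqrt{4 \theta^{2} + 1} + \sqrt{2}\right)}{4}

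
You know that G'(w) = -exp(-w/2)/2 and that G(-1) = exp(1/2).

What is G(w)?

Differentiate the proposed G(w) back; it has to land on the given G'(w).
A general antiderivative is exp(-w/2) + C.
The condition gives C = exp(1/2) - (exp(1/2)) = 0.
So G(w) = exp(-w/2).
Check: d/dw[exp(-w/2)] = -exp(-w/2)/2 = G'(w).

G(w) = exp(-w/2)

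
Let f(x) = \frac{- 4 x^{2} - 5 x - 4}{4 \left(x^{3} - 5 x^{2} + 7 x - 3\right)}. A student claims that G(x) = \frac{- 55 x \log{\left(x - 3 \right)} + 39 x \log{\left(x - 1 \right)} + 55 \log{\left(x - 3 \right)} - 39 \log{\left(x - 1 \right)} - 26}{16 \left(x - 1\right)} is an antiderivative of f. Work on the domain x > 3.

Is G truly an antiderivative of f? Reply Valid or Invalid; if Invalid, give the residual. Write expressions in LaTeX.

Valid. The derivative of G reproduces f.

d/dx[G] = \frac{- 4 x^{2} - 5 x - 4}{4 x^{3} - 20 x^{2} + 28 x - 12}
This equals f(x) exactly, so the claim holds.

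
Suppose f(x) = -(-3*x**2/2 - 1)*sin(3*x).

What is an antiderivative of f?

Recover f(x) by differentiating a candidate F(x); any mismatch rules it out.
Check: d/dx[-x**2*cos(3*x)/2 + x*sin(3*x)/3 - 2*cos(3*x)/9] = 3*x**2*sin(3*x)/2 + sin(3*x), which equals f(x).

An antiderivative is F(x) = -x**2*cos(3*x)/2 + x*sin(3*x)/3 - 2*cos(3*x)/9.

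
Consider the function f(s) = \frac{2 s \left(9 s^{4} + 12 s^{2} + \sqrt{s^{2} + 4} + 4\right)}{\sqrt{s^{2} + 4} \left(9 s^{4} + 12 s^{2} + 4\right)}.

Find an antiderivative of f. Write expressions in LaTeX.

Differentiate the proposed F(s) back; it has to land on f(s) exactly.
Check: d/ds[\frac{6 \sqrt{s^{2} + 4} \left(3 s^{2} + 2\right) - 1}{3 \left(3 s^{2} + 2\right)}] = \frac{18 s^{5} + 24 s^{3} + 2 s \sqrt{s^{2} + 4} + 8 s}{9 s^{4} \sqrt{s^{2} + 4} + 12 s^{2} \sqrt{s^{2} + 4} + 4 \sqrt{s^{2} + 4}}, which equals f(s).

An antiderivative is F(s) = \frac{6 \sqrt{s^{2} + 4} \left(3 s^{2} + 2\right) - 1}{3 \left(3 s^{2} + 2\right)}.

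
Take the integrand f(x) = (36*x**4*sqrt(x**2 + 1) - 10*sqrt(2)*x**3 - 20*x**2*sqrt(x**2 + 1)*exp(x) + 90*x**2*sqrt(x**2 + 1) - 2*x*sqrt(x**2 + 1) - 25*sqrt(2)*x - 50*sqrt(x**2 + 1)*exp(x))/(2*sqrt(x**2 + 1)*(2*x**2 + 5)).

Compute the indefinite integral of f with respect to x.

F(x) = 3*x**3 - 5*sqrt(2*x**2 + 2)/2 - 5*exp(x) - log(2*x**2 + 5)/4 + C

A candidate is checked by its d/dx: the result must match f(x).
Check: d/dx[3*x**3 - 5*sqrt(2*x**2 + 2)/2 - 5*exp(x) - log(2*x**2 + 5)/4] = (36*x**4*sqrt(x**2 + 1) - 10*sqrt(2)*x**3 - 20*x**2*sqrt(x**2 + 1)*exp(x) + 90*x**2*sqrt(x**2 + 1) - 2*x*sqrt(x**2 + 1) - 25*sqrt(2)*x - 50*sqrt(x**2 + 1)*exp(x))/(4*x**2*sqrt(x**2 + 1) + 10*sqrt(x**2 + 1)), which equals f(x).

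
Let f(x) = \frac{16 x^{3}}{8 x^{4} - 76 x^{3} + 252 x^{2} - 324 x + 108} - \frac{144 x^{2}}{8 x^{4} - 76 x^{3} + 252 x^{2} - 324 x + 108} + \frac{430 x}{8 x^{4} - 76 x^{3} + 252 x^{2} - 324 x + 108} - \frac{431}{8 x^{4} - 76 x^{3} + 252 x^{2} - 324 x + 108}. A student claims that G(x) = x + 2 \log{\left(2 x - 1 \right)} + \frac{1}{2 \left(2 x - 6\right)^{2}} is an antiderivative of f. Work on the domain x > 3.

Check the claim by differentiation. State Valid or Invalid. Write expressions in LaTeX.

d/dx[G] = \frac{8 x^{4} - 60 x^{3} + 108 x^{2} + 106 x - 323}{8 x^{4} - 76 x^{3} + 252 x^{2} - 324 x + 108}
d/dx[G] - f(x) = 1 != 0.

Invalid: d/dx[G] - f = 1, which is not 0.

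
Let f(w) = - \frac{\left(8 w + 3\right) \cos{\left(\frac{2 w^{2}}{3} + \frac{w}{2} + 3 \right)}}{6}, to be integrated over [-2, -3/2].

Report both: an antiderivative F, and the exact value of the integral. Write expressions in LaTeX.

The substitution u = \frac{2 w^{2}}{3} + \frac{w}{2} + 3 works: f is exactly (dF/du)*(du/dw) for that inner function.
F(w) = - \sin{\left(\frac{2 w^{2}}{3} + \frac{w}{2} + 3 \right)} is an antiderivative of f.
Check: d/dw[- \sin{\left(\frac{2 w^{2}}{3} + \frac{w}{2} + 3 \right)}] = - \frac{4 w \cos{\left(\frac{2 w^{2}}{3} + \frac{w}{2} + 3 \right)}}{3} - \frac{\cos{\left(\frac{2 w^{2}}{3} + \frac{w}{2} + 3 \right)}}{2}, which equals f(w).
F(-3/2) = - \sin{\left(\frac{15}{4} \right)}; F(-2) = - \sin{\left(\frac{14}{3} \right)}.
Integral = F(-3/2) - F(-2) = \sin{\left(\frac{14}{3} \right)} - \sin{\left(\frac{15}{4} \right)}.

Antiderivative: F(w) = - \sin{\left(\frac{2 w^{2}}{3} + \frac{w}{2} + 3 \right)}; value = \sin{\left(\frac{14}{3} \right)} - \sin{\left(\frac{15}{4} \right)}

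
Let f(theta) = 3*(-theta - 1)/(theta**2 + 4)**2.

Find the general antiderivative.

Check any antiderivative F(theta) by computing F'(theta) and comparing it with f(theta).
Check: d/dtheta[-3*(theta**2*atan(theta/2) + 2*theta + 4*atan(theta/2) - 8)/(16*(theta**2 + 4))] = (-3*theta - 3)/(theta**4 + 8*theta**2 + 16), which equals f(theta).

F(theta) = -3*(theta**2*atan(theta/2) + 2*theta + 4*atan(theta/2) - 8)/(16*(theta**2 + 4)) + C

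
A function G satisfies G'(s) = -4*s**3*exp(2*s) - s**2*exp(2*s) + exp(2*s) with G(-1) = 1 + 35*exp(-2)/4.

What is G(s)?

G(s) = -2*s**3*exp(2*s) + 5*s**2*exp(2*s)/2 - 5*s*exp(2*s)/2 + 7*exp(2*s)/4 + 1

G'(s) has the shape u'v + uv' for u = -2*s**3 + 5*s**2/2 - 5*s/2 + 7/4 and v = exp(2*s) — it is the derivative of the product u*v.
A general antiderivative is (-8*s**3 + 10*s**2 - 10*s + 7)*exp(2*s)/4 + C.
The condition gives C = 1 + 35*exp(-2)/4 - (35*exp(-2)/4) = 1.
So G(s) = -2*s**3*exp(2*s) + 5*s**2*exp(2*s)/2 - 5*s*exp(2*s)/2 + 7*exp(2*s)/4 + 1.
Check: d/ds[-2*s**3*exp(2*s) + 5*s**2*exp(2*s)/2 - 5*s*exp(2*s)/2 + 7*exp(2*s)/4 + 1] = -4*s**3*exp(2*s) - s**2*exp(2*s) + exp(2*s) = G'(s).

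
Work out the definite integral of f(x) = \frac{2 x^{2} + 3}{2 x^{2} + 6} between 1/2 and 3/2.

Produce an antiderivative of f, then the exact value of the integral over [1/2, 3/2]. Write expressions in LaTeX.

Antiderivative: F(x) = x - \frac{\sqrt{3} \operatorname{atan}{\left(\frac{\sqrt{3} x}{3} \right)}}{2}; value = - \frac{\sqrt{3} \operatorname{atan}{\left(\frac{\sqrt{3}}{2} \right)}}{2} + \frac{\sqrt{3} \operatorname{atan}{\left(\frac{\sqrt{3}}{6} \right)}}{2} + 1

Whatever form F(x) takes, F'(x) = f(x) is non-negotiable.
F(x) = x - \frac{\sqrt{3} \operatorname{atan}{\left(\frac{\sqrt{3} x}{3} \right)}}{2} is an antiderivative of f.
Check: d/dx[x - \frac{\sqrt{3} \operatorname{atan}{\left(\frac{\sqrt{3} x}{3} \right)}}{2}] = \frac{2 x^{2} + 3}{2 x^{2} + 6} = f(x).
F(3/2) = - \frac{\sqrt{3} \operatorname{atan}{\left(\frac{\sqrt{3}}{2} \right)}}{2} + \frac{3}{2}; F(1/2) = - \frac{\sqrt{3} \operatorname{atan}{\left(\frac{\sqrt{3}}{6} \right)}}{2} + \frac{1}{2}.
Integral = F(3/2) - F(1/2) = - \frac{\sqrt{3} \operatorname{atan}{\left(\frac{\sqrt{3}}{2} \right)}}{2} + \frac{\sqrt{3} \operatorname{atan}{\left(\frac{\sqrt{3}}{6} \right)}}{2} + 1.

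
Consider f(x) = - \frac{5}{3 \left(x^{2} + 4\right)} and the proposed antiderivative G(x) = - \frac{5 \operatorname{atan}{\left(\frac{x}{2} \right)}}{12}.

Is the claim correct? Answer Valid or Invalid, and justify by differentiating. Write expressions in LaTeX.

Invalid: d/dx[G] - f = \frac{5}{6 x^{2} + 24}, which is not 0.

d/dx[G] = - \frac{5}{6 x^{2} + 24}
d/dx[G] - f(x) = \frac{5}{6 x^{2} + 24} != 0.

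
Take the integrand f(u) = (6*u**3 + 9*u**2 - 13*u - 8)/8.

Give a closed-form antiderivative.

An antiderivative is F(u) = 3*u**4/16 + 3*u**3/8 - 13*u**2/16 - u.

f matches the chain-rule pattern g'(h)*h' with inner function h(u) = -u**2/4 - u/4 + 2/3; substituting w = h(u) collapses the integral.
Check: d/du[3*u**4/16 + 3*u**3/8 - 13*u**2/16 - u] = 3*u**3/4 + 9*u**2/8 - 13*u/8 - 1, which equals f(u).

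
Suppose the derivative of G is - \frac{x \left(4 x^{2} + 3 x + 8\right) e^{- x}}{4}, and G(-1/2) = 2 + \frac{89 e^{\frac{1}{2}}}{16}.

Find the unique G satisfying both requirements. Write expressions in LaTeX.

Recognize the product-rule pattern: G'(x) = u'v + uv' with u = x^{3} + \frac{15 x^{2}}{4} + \frac{19 x}{2} + \frac{19}{2}, v = e^{- x}, so integration by parts undoes it.
A general antiderivative is \frac{\left(4 x^{3} + 15 x^{2} + 38 x + 38\right) e^{- x}}{4} + C.
The condition gives C = 2 + \frac{89 e^{\frac{1}{2}}}{16} - (\frac{89 e^{\frac{1}{2}}}{16}) = 2.
So G(x) = \frac{\left(4 x^{3} + 15 x^{2} + 38 x + 8 e^{x} + 38\right) e^{- x}}{4}.
Check: d/dx[\frac{\left(4 x^{3} + 15 x^{2} + 38 x + 8 e^{x} + 38\right) e^{- x}}{4}] = \frac{\left(- 4 x^{3} - 3 x^{2} - 8 x\right) e^{- x}}{4}, which equals G'(x).

G(x) = \frac{\left(4 x^{3} + 15 x^{2} + 38 x + 8 e^{x} + 38\right) e^{- x}}{4}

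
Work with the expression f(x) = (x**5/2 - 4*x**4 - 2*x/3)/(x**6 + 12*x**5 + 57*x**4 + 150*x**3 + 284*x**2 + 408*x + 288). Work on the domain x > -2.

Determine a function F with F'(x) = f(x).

Factor the denominator (6*(x + 2)*(x + 3)**2*(x + 4)*(x**2 + 4)) and decompose: f = (191*x + 714)/(2028*(x**2 + 4)) + 115/(3*(x + 4)) - 33473/(1014*(x + 3)) + 887/(26*(x + 3)**2) - 59/(12*(x + 2)); each piece integrates to a log, atan, or power term.
Check: d/dx[-59*log(x + 2)/12 - 33473*log(x + 3)/1014 + 115*log(x + 4)/3 + 191*log(x**2 + 4)/4056 + 119*atan(x/2)/676 - 887/(26*x + 78)] = (3*x**5 - 24*x**4 - 4*x)/(6*x**6 + 72*x**5 + 342*x**4 + 900*x**3 + 1704*x**2 + 2448*x + 1728), which equals f(x).

An antiderivative is F(x) = -59*log(x + 2)/12 - 33473*log(x + 3)/1014 + 115*log(x + 4)/3 + 191*log(x**2 + 4)/4056 + 119*atan(x/2)/676 - 887/(26*x + 78).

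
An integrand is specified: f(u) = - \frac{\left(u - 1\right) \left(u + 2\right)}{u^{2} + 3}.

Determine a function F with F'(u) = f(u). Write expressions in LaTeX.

Any candidate F(u) must reproduce f(u) exactly when differentiated.
Check: d/du[- u - \frac{\log{\left(u^{2} + 3 \right)}}{2} + \frac{5 \sqrt{3} \operatorname{atan}{\left(\frac{\sqrt{3} u}{3} \right)}}{3}] = \frac{- u^{2} - u + 2}{u^{2} + 3}, which equals f(u).

An antiderivative is F(u) = - u - \frac{\log{\left(u^{2} + 3 \right)}}{2} + \frac{5 \sqrt{3} \operatorname{atan}{\left(\frac{\sqrt{3} u}{3} \right)}}{3}.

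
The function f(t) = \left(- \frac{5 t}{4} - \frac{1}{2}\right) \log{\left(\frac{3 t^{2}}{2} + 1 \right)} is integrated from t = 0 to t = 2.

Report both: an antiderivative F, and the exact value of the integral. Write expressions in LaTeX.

A first test for any F(t): its t-derivative must equal f(t) identically.
F(t) = \frac{5 t^{2}}{8} + t + \left(- \frac{5 t^{2}}{8} - \frac{t}{2}\right) \log{\left(\frac{3 t^{2}}{2} + 1 \right)} - \frac{5 \log{\left(t^{2} + \frac{2}{3} \right)}}{12} - \frac{\sqrt{6} \operatorname{atan}{\left(\frac{\sqrt{6} t}{2} \right)}}{3} is an antiderivative of f.
Check: d/dt[\frac{5 t^{2}}{8} + t + \left(- \frac{5 t^{2}}{8} - \frac{t}{2}\right) \log{\left(\frac{3 t^{2}}{2} + 1 \right)} - \frac{5 \log{\left(t^{2} + \frac{2}{3} \right)}}{12} - \frac{\sqrt{6} \operatorname{atan}{\left(\frac{\sqrt{6} t}{2} \right)}}{3}] = - \frac{5 t \log{\left(\frac{3 t^{2}}{2} + 1 \right)}}{4} - \frac{\log{\left(\frac{3 t^{2}}{2} + 1 \right)}}{2}, which equals f(t).
F(2) = - \frac{7 \log{\left(7 \right)}}{2} - \frac{\sqrt{6} \operatorname{atan}{\left(\sqrt{6} \right)}}{3} - \frac{5 \log{\left(\frac{14}{3} \right)}}{12} + \frac{9}{2}; F(0) = - \frac{5 \log{\left(\frac{2}{3} \right)}}{12}.
Integral = F(2) - F(0) = - \frac{7 \log{\left(7 \right)}}{2} - \frac{\sqrt{6} \operatorname{atan}{\left(\sqrt{6} \right)}}{3} - \frac{5 \log{\left(\frac{14}{3} \right)}}{12} + \frac{5 \log{\left(\frac{2}{3} \right)}}{12} + \frac{9}{2}.

Antiderivative: F(t) = \frac{5 t^{2}}{8} + t + \left(- \frac{5 t^{2}}{8} - \frac{t}{2}\right) \log{\left(\frac{3 t^{2}}{2} + 1 \right)} - \frac{5 \log{\left(t^{2} + \frac{2}{3} \right)}}{12} - \frac{\sqrt{6} \operatorname{atan}{\left(\frac{\sqrt{6} t}{2} \right)}}{3}; value = - \frac{7 \log{\left(7 \right)}}{2} - \frac{\sqrt{6} \operatorname{atan}{\left(\sqrt{6} \right)}}{3} - \frac{5 \log{\left(\frac{14}{3} \right)}}{12} + \frac{5 \log{\left(\frac{2}{3} \right)}}{12} + \frac{9}{2}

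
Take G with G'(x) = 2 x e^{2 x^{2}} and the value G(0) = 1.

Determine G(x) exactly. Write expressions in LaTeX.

G'(x) matches the chain-rule pattern g'(h)*h' with inner function h(x) = 2 x^{2}; substituting u = h(x) collapses the integral.
A general antiderivative is \frac{e^{2 x^{2}}}{2} + C.
The condition gives C = 1 - (\frac{1}{2}) = \frac{1}{2}.
So G(x) = \frac{e^{2 x^{2}} + 1}{2}.
Check: d/dx[\frac{e^{2 x^{2}} + 1}{2}] = 2 x e^{2 x^{2}} = G'(x).

G(x) = \frac{e^{2 x^{2}} + 1}{2}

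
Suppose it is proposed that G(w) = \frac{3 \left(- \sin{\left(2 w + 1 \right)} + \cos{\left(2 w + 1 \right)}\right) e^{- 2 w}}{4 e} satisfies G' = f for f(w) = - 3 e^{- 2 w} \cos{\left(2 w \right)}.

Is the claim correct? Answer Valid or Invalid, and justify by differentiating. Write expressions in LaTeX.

d/dw[G] = - \frac{3 e^{- 2 w} \cos{\left(2 w + 1 \right)}}{e}
d/dw[G] - f(w) = \frac{\left(3 e \cos{\left(2 w \right)} - 3 \cos{\left(2 w + 1 \right)}\right) e^{- 2 w}}{e} != 0.

Invalid: d/dw[G] - f = \frac{\left(3 e \cos{\left(2 w \right)} - 3 \cos{\left(2 w + 1 \right)}\right) e^{- 2 w}}{e}, which is not 0.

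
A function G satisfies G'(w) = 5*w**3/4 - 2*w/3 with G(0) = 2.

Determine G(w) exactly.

G(w) = (15*w**4 - 16*w**2 + 96)/48

The integrand splits into summands that can be handled one at a time.
A general antiderivative is 5*w**4/16 - w**2/3 + C.
The condition gives C = 2 - (0) = 2.
So G(w) = (15*w**4 - 16*w**2 + 96)/48.
Check: d/dw[(15*w**4 - 16*w**2 + 96)/48] = 5*w**3/4 - 2*w/3 = G'(w).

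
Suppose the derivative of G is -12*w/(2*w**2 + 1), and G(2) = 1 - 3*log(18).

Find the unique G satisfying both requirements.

G(w) = 1 - 3*log(4*w**2 + 2)

The substitution u = 4*w**2 + 2 works: G'(w) is exactly (dG/du)*(du/dw) for that inner function.
A general antiderivative is -3*log(4*w**2 + 2) + C.
The condition gives C = 1 - 3*log(18) - (-3*log(18)) = 1.
So G(w) = 1 - 3*log(4*w**2 + 2).
Check: d/dw[1 - 3*log(4*w**2 + 2)] = -12*w/(2*w**2 + 1) = G'(w).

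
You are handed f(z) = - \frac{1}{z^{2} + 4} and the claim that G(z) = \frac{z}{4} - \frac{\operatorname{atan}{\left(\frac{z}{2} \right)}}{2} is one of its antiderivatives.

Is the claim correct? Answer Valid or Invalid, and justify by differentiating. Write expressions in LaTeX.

d/dz[G] = \frac{z^{2}}{4 z^{2} + 16}
d/dz[G] - f(z) = \frac{1}{4} != 0.

Invalid: d/dz[G] - f = \frac{1}{4}, which is not 0.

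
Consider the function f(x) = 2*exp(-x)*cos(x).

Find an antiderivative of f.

Whatever form F(x) takes, F'(x) = f(x) is non-negotiable.
Check: d/dx[(sin(x) - cos(x))*exp(-x)] = 2*exp(-x)*cos(x) = f(x).

An antiderivative is F(x) = (sin(x) - cos(x))*exp(-x).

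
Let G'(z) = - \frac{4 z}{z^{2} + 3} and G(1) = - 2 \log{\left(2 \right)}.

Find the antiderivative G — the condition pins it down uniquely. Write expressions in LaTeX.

G'(z) matches the chain-rule pattern g'(h)*h' with inner function h(z) = \frac{z^{2}}{2} + \frac{3}{2}; substituting u = h(z) collapses the integral.
A general antiderivative is - 2 \log{\left(\frac{z^{2}}{2} + \frac{3}{2} \right)} + C.
The condition gives C = - 2 \log{\left(2 \right)} - (- 2 \log{\left(2 \right)}) = 0.
So G(z) = - 2 \log{\left(\frac{z^{2}}{2} + \frac{3}{2} \right)}.
Check: d/dz[- 2 \log{\left(\frac{z^{2}}{2} + \frac{3}{2} \right)}] = - \frac{4 z}{z^{2} + 3} = G'(z).

G(z) = - 2 \log{\left(\frac{z^{2}}{2} + \frac{3}{2} \right)}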